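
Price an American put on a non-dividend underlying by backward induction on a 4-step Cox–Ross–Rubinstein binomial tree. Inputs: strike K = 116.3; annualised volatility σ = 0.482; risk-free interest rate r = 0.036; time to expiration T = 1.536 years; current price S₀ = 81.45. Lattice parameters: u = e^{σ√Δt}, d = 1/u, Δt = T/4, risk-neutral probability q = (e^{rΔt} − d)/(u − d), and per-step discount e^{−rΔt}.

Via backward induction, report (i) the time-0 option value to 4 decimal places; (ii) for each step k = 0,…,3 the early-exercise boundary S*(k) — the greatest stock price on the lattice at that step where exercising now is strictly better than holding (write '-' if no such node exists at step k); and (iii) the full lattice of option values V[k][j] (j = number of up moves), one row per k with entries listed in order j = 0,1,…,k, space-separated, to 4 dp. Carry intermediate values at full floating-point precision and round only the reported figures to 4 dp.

price = 41.7960
boundary = - - 44.8185 60.4191
tree:
41.7960
56.0163 25.6299
71.4815 38.7628 10.2980
83.0540 55.8809 18.9443 0.0000
91.6383 71.4815 34.8500 0.0000 0.0000

params: Δt=0.38400 u=1.34808 d=0.74179 q=0.44884 e^(-rΔt)=0.98627
t_4 payoffs: 91.6383 71.4815 34.8500 0.0000 0.0000
t_3: node(3,0) S=33.2460 payoff=83.0540 vs cont=81.4573 → 83.0540 [stop]  node(3,1) S=60.4191 payoff=55.8809 vs cont=54.2843 → 55.8809 [stop]  node(3,2) S=109.8015 payoff=6.4985 vs cont=18.9443 → 18.9443 [wait]  node(3,3) S=199.5456 payoff=0.0000 vs cont=0.0000 → 0.0000 [wait]  ⇒ S*(3)=60.4191
t_2: node(2,0) S=44.8185 payoff=71.4815 vs cont=69.8849 → 71.4815 [stop]  node(2,1) S=81.4500 payoff=34.8500 vs cont=38.7628 → 38.7628 [wait]  node(2,2) S=148.0216 payoff=0.0000 vs cont=10.2980 → 10.2980 [wait]  ⇒ S*(2)=44.8185
t_1: node(1,0) S=60.4191 payoff=55.8809 vs cont=56.0163 → 56.0163 [wait]  node(1,1) S=109.8015 payoff=6.4985 vs cont=25.6299 → 25.6299 [wait]  ⇒ S*(1)=-
t_0: node(0,0) S=81.4500 payoff=34.8500 vs cont=41.7960 → 41.7960 [wait]  ⇒ S*(0)=-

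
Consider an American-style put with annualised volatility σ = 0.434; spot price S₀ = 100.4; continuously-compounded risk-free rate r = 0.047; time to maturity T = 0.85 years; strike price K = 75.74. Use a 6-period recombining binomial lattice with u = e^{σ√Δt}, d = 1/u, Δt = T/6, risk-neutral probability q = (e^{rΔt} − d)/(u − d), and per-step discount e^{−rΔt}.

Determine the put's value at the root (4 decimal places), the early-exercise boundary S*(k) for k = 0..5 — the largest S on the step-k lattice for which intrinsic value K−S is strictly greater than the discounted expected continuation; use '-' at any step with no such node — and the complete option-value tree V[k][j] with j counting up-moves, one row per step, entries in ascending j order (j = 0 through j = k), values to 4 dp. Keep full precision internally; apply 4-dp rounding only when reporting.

Δt=0.14167, u=1.17745, d=0.84929, q=0.47961, disc=e^(-rΔt)=0.99336
k=6 terminal: V=max(K-S,0) → 38.0629 23.5049 3.3217 0.0000 0.0000 0.0000 0.0000
k=5: j=0 S=44.3629 intr=31.3771 cont=30.8745 V=31.3771[EX]; j=1 S=61.5043 intr=14.2357 cont=13.7331 V=14.2357[EX]; j=2 S=85.2690 intr=0.0000 cont=1.7171 V=1.7171[hold]; j=3 S=118.2160 intr=0.0000 cont=0.0000 V=0.0000[hold]; j=4 S=163.8936 intr=0.0000 cont=0.0000 V=0.0000[hold]; j=5 S=227.2204 intr=0.0000 cont=0.0000 V=0.0000[hold]  S*(5)=61.5043
k=4: j=0 S=52.2351 intr=23.5049 cont=23.0022 V=23.5049[EX]; j=1 S=72.4183 intr=3.3217 cont=8.1770 V=8.1770[hold]; j=2 S=100.4000 intr=0.0000 cont=0.8876 V=0.8876[hold]; j=3 S=139.1936 intr=0.0000 cont=0.0000 V=0.0000[hold]; j=4 S=192.9766 intr=0.0000 cont=0.0000 V=0.0000[hold]  S*(4)=52.2351
k=3: j=0 S=61.5043 intr=14.2357 cont=16.0463 V=16.0463[hold]; j=1 S=85.2690 intr=0.0000 cont=4.6499 V=4.6499[hold]; j=2 S=118.2160 intr=0.0000 cont=0.4589 V=0.4589[hold]; j=3 S=163.8936 intr=0.0000 cont=0.0000 V=0.0000[hold]  S*(3)=-
k=2: j=0 S=72.4183 intr=3.3217 cont=10.5102 V=10.5102[hold]; j=1 S=100.4000 intr=0.0000 cont=2.6223 V=2.6223[hold]; j=2 S=139.1936 intr=0.0000 cont=0.2372 V=0.2372[hold]  S*(2)=-
k=1: j=0 S=85.2690 intr=0.0000 cont=6.6825 V=6.6825[hold]; j=1 S=118.2160 intr=0.0000 cont=1.4686 V=1.4686[hold]  S*(1)=-
k=0: j=0 S=100.4000 intr=0.0000 cont=4.1541 V=4.1541[hold]  S*(0)=-

price = 4.1541
boundary = - - - - 52.2351 61.5043
tree:
4.1541
6.6825 1.4686
10.5102 2.6223 0.2372
16.0463 4.6499 0.4589 0.0000
23.5049 8.1770 0.8876 0.0000 0.0000
31.3771 14.2357 1.7171 0.0000 0.0000 0.0000
38.0629 23.5049 3.3217 0.0000 0.0000 0.0000 0.0000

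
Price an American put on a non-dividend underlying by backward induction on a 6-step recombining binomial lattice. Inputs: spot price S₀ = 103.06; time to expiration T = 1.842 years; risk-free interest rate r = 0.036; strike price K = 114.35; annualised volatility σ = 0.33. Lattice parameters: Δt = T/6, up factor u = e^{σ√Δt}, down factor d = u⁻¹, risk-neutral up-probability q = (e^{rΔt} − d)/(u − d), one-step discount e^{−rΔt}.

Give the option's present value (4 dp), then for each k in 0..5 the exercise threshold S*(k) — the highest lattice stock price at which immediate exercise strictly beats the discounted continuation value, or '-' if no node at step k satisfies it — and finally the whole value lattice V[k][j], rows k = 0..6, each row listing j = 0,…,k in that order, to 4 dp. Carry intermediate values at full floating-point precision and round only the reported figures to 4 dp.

price = 22.3918
boundary = - - 71.4946 59.5476 71.4946 85.8384
tree:
22.3918
31.5521 13.1642
42.8554 20.2556 5.9251
54.8024 30.1309 10.2188 1.4950
64.7530 42.8554 17.2905 2.9331 0.0000
73.0408 54.8024 28.5116 5.7545 0.0000 0.0000
79.9436 64.7530 42.8554 11.2900 0.0000 0.0000 0.0000

Δt=0.30700  u=1.20063  d=0.83290  q=0.48464  discount=0.98901
step 6 (expiry): payoffs max(K−S,0) = 79.9436 64.7530 42.8554 11.2900 0.0000 0.0000 0.0000
step 5: (k=5,j=0): S=41.3092, (K−S)⁺=73.0408, hold=71.7839 ⇒ V=73.0408 exercise | (k=5,j=1): S=59.5476, (K−S)⁺=54.8024, hold=53.5455 ⇒ V=54.8024 exercise | (k=5,j=2): S=85.8384, (K−S)⁺=28.5116, hold=27.2548 ⇒ V=28.5116 exercise | (k=5,j=3): S=123.7368, (K−S)⁺=0.0000, hold=5.7545 ⇒ V=5.7545 continue | (k=5,j=4): S=178.3676, (K−S)⁺=0.0000, hold=0.0000 ⇒ V=0.0000 continue | (k=5,j=5): S=257.1183, (K−S)⁺=0.0000, hold=0.0000 ⇒ V=0.0000 continue  boundary S*=85.8384
step 4: (k=4,j=0): S=49.5970, (K−S)⁺=64.7530, hold=63.4961 ⇒ V=64.7530 exercise | (k=4,j=1): S=71.4946, (K−S)⁺=42.8554, hold=41.5986 ⇒ V=42.8554 exercise | (k=4,j=2): S=103.0600, (K−S)⁺=11.2900, hold=17.2905 ⇒ V=17.2905 continue | (k=4,j=3): S=148.5619, (K−S)⁺=0.0000, hold=2.9331 ⇒ V=2.9331 continue | (k=4,j=4): S=214.1531, (K−S)⁺=0.0000, hold=0.0000 ⇒ V=0.0000 continue  boundary S*=71.4946
step 3: (k=3,j=0): S=59.5476, (K−S)⁺=54.8024, hold=53.5455 ⇒ V=54.8024 exercise | (k=3,j=1): S=85.8384, (K−S)⁺=28.5116, hold=30.1309 ⇒ V=30.1309 continue | (k=3,j=2): S=123.7368, (K−S)⁺=0.0000, hold=10.2188 ⇒ V=10.2188 continue | (k=3,j=3): S=178.3676, (K−S)⁺=0.0000, hold=1.4950 ⇒ V=1.4950 continue  boundary S*=59.5476
step 2: (k=2,j=0): S=71.4946, (K−S)⁺=42.8554, hold=42.3747 ⇒ V=42.8554 exercise | (k=2,j=1): S=103.0600, (K−S)⁺=11.2900, hold=20.2556 ⇒ V=20.2556 continue | (k=2,j=2): S=148.5619, (K−S)⁺=0.0000, hold=5.9251 ⇒ V=5.9251 continue  boundary S*=71.4946
step 1: (k=1,j=0): S=85.8384, (K−S)⁺=28.5116, hold=31.5521 ⇒ V=31.5521 continue | (k=1,j=1): S=123.7368, (K−S)⁺=0.0000, hold=13.1642 ⇒ V=13.1642 continue  boundary S*=-
step 0: (k=0,j=0): S=103.0600, (K−S)⁺=11.2900, hold=22.3918 ⇒ V=22.3918 continue  boundary S*=-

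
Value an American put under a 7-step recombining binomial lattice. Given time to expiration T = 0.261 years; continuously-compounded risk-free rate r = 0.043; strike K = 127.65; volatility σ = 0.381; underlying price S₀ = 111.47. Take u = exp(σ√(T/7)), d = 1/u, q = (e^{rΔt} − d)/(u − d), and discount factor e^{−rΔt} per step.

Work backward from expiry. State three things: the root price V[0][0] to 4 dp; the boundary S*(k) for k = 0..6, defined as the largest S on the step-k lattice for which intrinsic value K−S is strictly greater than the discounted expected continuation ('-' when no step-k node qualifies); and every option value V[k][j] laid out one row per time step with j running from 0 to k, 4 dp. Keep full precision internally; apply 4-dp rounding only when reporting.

Δt=0.03729, u=1.07634, d=0.92907, q=0.49251, disc=e^(-rΔt)=0.99840
k=7 terminal: V=max(K-S,0) → 61.0456 50.4878 38.2565 24.0864 7.6700 0.0000 0.0000 0.0000
k=6: j=0 S=71.6892 intr=55.9608 cont=55.7563 V=55.9608[EX]; j=1 S=83.0530 intr=44.5970 cont=44.3925 V=44.5970[EX]; j=2 S=96.2181 intr=31.4319 cont=31.2274 V=31.4319[EX]; j=3 S=111.4700 intr=16.1800 cont=15.9755 V=16.1800[EX]; j=4 S=129.1396 intr=0.0000 cont=3.8862 V=3.8862[hold]; j=5 S=149.6101 intr=0.0000 cont=0.0000 V=0.0000[hold]; j=6 S=173.3254 intr=0.0000 cont=0.0000 V=0.0000[hold]  S*(6)=111.4700
k=5: j=0 S=77.1622 intr=50.4878 cont=50.2833 V=50.4878[EX]; j=1 S=89.3935 intr=38.2565 cont=38.0520 V=38.2565[EX]; j=2 S=103.5636 intr=24.0864 cont=23.8819 V=24.0864[EX]; j=3 S=119.9800 intr=7.6700 cont=10.1090 V=10.1090[hold]; j=4 S=138.9985 intr=0.0000 cont=1.9691 V=1.9691[hold]; j=5 S=161.0318 intr=0.0000 cont=0.0000 V=0.0000[hold]  S*(5)=103.5636
k=4: j=0 S=83.0530 intr=44.5970 cont=44.3925 V=44.5970[EX]; j=1 S=96.2181 intr=31.4319 cont=31.2274 V=31.4319[EX]; j=2 S=111.4700 intr=16.1800 cont=17.1748 V=17.1748[hold]; j=3 S=129.1396 intr=0.0000 cont=6.0902 V=6.0902[hold]; j=4 S=149.6101 intr=0.0000 cont=0.9977 V=0.9977[hold]  S*(4)=96.2181
k=3: j=0 S=89.3935 intr=38.2565 cont=38.0520 V=38.2565[EX]; j=1 S=103.5636 intr=24.0864 cont=24.3710 V=24.3710[hold]; j=2 S=119.9800 intr=7.6700 cont=11.6967 V=11.6967[hold]; j=3 S=138.9985 intr=0.0000 cont=3.5763 V=3.5763[hold]  S*(3)=89.3935
k=2: j=0 S=96.2181 intr=31.4319 cont=31.3674 V=31.4319[EX]; j=1 S=111.4700 intr=16.1800 cont=18.0997 V=18.0997[hold]; j=2 S=129.1396 intr=0.0000 cont=7.6850 V=7.6850[hold]  S*(2)=96.2181
k=1: j=0 S=103.5636 intr=24.0864 cont=24.8258 V=24.8258[hold]; j=1 S=119.9800 intr=7.6700 cont=12.9496 V=12.9496[hold]  S*(1)=-
k=0: j=0 S=111.4700 intr=16.1800 cont=18.9463 V=18.9463[hold]  S*(0)=-

price = 18.9463
boundary = - - 96.2181 89.3935 96.2181 103.5636 111.4700
tree:
18.9463
24.8258 12.9496
31.4319 18.0997 7.6850
38.2565 24.3710 11.6967 3.5763
44.5970 31.4319 17.1748 6.0902 0.9977
50.4878 38.2565 24.0864 10.1090 1.9691 0.0000
55.9608 44.5970 31.4319 16.1800 3.8862 0.0000 0.0000
61.0456 50.4878 38.2565 24.0864 7.6700 0.0000 0.0000 0.0000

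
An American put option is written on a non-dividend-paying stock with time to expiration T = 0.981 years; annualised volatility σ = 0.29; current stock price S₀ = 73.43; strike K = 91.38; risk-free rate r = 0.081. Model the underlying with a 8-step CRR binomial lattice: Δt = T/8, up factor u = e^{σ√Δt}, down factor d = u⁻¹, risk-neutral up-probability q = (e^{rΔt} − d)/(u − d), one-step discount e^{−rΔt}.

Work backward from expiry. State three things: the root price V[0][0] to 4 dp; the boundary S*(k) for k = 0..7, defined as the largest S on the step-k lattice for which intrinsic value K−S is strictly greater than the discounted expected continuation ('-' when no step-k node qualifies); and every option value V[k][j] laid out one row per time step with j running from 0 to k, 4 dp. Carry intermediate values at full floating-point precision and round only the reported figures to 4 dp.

price = 18.2337
boundary = - 66.3392 59.9331 66.3392 73.4300 66.3392 73.4300 81.2787
tree:
18.2337
25.0408 12.3902
31.4469 17.9664 7.5548
37.2344 25.0408 11.8746 3.7699
42.4630 31.4469 17.9500 6.5755 1.2901
47.1867 37.2344 25.0408 11.1145 2.5726 0.1483
51.4542 42.4630 31.4469 17.9500 5.1094 0.3144 0.0000
55.3097 47.1867 37.2344 25.0408 10.1013 0.6667 0.0000 0.0000
58.7928 51.4542 42.4630 31.4469 17.9500 1.4136 0.0000 0.0000 0.0000

Δt=0.12262, u=1.10689, d=0.90343, q=0.52370, disc=e^(-rΔt)=0.99012
k=8 terminal: V=max(K-S,0) → 58.7928 51.4542 42.4630 31.4469 17.9500 1.4136 0.0000 0.0000 0.0000
k=7: j=0 S=36.0703 intr=55.3097 cont=54.4065 V=55.3097[EX]; j=1 S=44.1933 intr=47.1867 cont=46.2835 V=47.1867[EX]; j=2 S=54.1456 intr=37.2344 cont=36.3312 V=37.2344[EX]; j=3 S=66.3392 intr=25.0408 cont=24.1377 V=25.0408[EX]; j=4 S=81.2787 intr=10.1013 cont=9.1981 V=10.1013[EX]; j=5 S=99.5826 intr=0.0000 cont=0.6667 V=0.6667[hold]; j=6 S=122.0086 intr=0.0000 cont=0.0000 V=0.0000[hold]; j=7 S=149.4848 intr=0.0000 cont=0.0000 V=0.0000[hold]  S*(7)=81.2787
k=6: j=0 S=39.9258 intr=51.4542 cont=50.5511 V=51.4542[EX]; j=1 S=48.9170 intr=42.4630 cont=41.5598 V=42.4630[EX]; j=2 S=59.9331 intr=31.4469 cont=30.5437 V=31.4469[EX]; j=3 S=73.4300 intr=17.9500 cont=17.0468 V=17.9500[EX]; j=4 S=89.9664 intr=1.4136 cont=5.1094 V=5.1094[hold]; j=5 S=110.2268 intr=0.0000 cont=0.3144 V=0.3144[hold]; j=6 S=135.0497 intr=0.0000 cont=0.0000 V=0.0000[hold]  S*(6)=73.4300
k=5: j=0 S=44.1933 intr=47.1867 cont=46.2835 V=47.1867[EX]; j=1 S=54.1456 intr=37.2344 cont=36.3312 V=37.2344[EX]; j=2 S=66.3392 intr=25.0408 cont=24.1377 V=25.0408[EX]; j=3 S=81.2787 intr=10.1013 cont=11.1145 V=11.1145[hold]; j=4 S=99.5826 intr=0.0000 cont=2.5726 V=2.5726[hold]; j=5 S=122.0086 intr=0.0000 cont=0.1483 V=0.1483[hold]  S*(5)=66.3392
k=4: j=0 S=48.9170 intr=42.4630 cont=41.5598 V=42.4630[EX]; j=1 S=59.9331 intr=31.4469 cont=30.5437 V=31.4469[EX]; j=2 S=73.4300 intr=17.9500 cont=17.5722 V=17.9500[EX]; j=3 S=89.9664 intr=1.4136 cont=6.5755 V=6.5755[hold]; j=4 S=110.2268 intr=0.0000 cont=1.2901 V=1.2901[hold]  S*(4)=73.4300
k=3: j=0 S=54.1456 intr=37.2344 cont=36.3312 V=37.2344[EX]; j=1 S=66.3392 intr=25.0408 cont=24.1377 V=25.0408[EX]; j=2 S=81.2787 intr=10.1013 cont=11.8746 V=11.8746[hold]; j=3 S=99.5826 intr=0.0000 cont=3.7699 V=3.7699[hold]  S*(3)=66.3392
k=2: j=0 S=59.9331 intr=31.4469 cont=30.5437 V=31.4469[EX]; j=1 S=73.4300 intr=17.9500 cont=17.9664 V=17.9664[hold]; j=2 S=89.9664 intr=1.4136 cont=7.5548 V=7.5548[hold]  S*(2)=59.9331
k=1: j=0 S=66.3392 intr=25.0408 cont=24.1462 V=25.0408[EX]; j=1 S=81.2787 intr=10.1013 cont=12.3902 V=12.3902[hold]  S*(1)=66.3392
k=0: j=0 S=73.4300 intr=17.9500 cont=18.2337 V=18.2337[hold]  S*(0)=-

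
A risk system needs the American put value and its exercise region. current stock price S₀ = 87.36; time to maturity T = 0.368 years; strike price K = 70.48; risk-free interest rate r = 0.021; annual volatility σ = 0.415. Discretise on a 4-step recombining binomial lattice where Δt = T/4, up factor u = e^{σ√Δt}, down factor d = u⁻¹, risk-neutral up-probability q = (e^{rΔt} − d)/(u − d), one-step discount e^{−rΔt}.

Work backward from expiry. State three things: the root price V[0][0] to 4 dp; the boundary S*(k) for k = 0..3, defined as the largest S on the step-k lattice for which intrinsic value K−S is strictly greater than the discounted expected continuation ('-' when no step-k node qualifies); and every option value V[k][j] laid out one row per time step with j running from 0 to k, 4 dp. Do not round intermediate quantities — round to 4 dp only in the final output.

price = 2.0358
boundary = - - - 59.8841
tree:
2.0358
3.5614 0.3661
6.1759 0.7004 0.0000
10.5959 1.3398 0.0000 0.0000
17.6788 2.5630 0.0000 0.0000 0.0000

params: Δt=0.09200 u=1.13414 d=0.88172 q=0.47623 e^(-rΔt)=0.99807
t_4 payoffs: 17.6788 2.5630 0.0000 0.0000 0.0000
t_3: node(3,0) S=59.8841 payoff=10.5959 vs cont=10.4599 → 10.5959 [stop]  node(3,1) S=77.0274 payoff=0.0000 vs cont=1.3398 → 1.3398 [wait]  node(3,2) S=99.0786 payoff=0.0000 vs cont=0.0000 → 0.0000 [wait]  node(3,3) S=127.4424 payoff=0.0000 vs cont=0.0000 → 0.0000 [wait]  ⇒ S*(3)=59.8841
t_2: node(2,0) S=67.9170 payoff=2.5630 vs cont=6.1759 → 6.1759 [wait]  node(2,1) S=87.3600 payoff=0.0000 vs cont=0.7004 → 0.7004 [wait]  node(2,2) S=112.3691 payoff=0.0000 vs cont=0.0000 → 0.0000 [wait]  ⇒ S*(2)=-
t_1: node(1,0) S=77.0274 payoff=0.0000 vs cont=3.5614 → 3.5614 [wait]  node(1,1) S=99.0786 payoff=0.0000 vs cont=0.3661 → 0.3661 [wait]  ⇒ S*(1)=-
t_0: node(0,0) S=87.3600 payoff=0.0000 vs cont=2.0358 → 2.0358 [wait]  ⇒ S*(0)=-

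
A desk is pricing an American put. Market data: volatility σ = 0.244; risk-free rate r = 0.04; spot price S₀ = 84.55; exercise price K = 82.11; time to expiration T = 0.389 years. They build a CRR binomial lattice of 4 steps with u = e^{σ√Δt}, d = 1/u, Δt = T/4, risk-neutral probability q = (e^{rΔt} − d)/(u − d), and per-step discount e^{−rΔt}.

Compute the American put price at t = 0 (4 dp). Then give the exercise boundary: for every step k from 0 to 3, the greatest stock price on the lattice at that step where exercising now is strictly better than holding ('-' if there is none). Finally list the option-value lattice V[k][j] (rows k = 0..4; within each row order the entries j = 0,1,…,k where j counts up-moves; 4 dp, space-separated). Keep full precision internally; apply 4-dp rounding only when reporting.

Δt=0.09725, u=1.07906, d=0.92673, q=0.50657, disc=e^(-rΔt)=0.99612
k=4 terminal: V=max(K-S,0) → 19.7466 9.4958 0.0000 0.0000 0.0000
k=3: j=0 S=67.2939 intr=14.8161 cont=14.4973 V=14.8161[EX]; j=1 S=78.3552 intr=3.7548 cont=4.6673 V=4.6673[hold]; j=2 S=91.2346 intr=0.0000 cont=0.0000 V=0.0000[hold]; j=3 S=106.2311 intr=0.0000 cont=0.0000 V=0.0000[hold]  S*(3)=67.2939
k=2: j=0 S=72.6142 intr=9.4958 cont=9.6374 V=9.6374[hold]; j=1 S=84.5500 intr=0.0000 cont=2.2940 V=2.2940[hold]; j=2 S=98.4477 intr=0.0000 cont=0.0000 V=0.0000[hold]  S*(2)=-
k=1: j=0 S=78.3552 intr=3.7548 cont=5.8945 V=5.8945[hold]; j=1 S=91.2346 intr=0.0000 cont=1.1275 V=1.1275[hold]  S*(1)=-
k=0: j=0 S=84.5500 intr=0.0000 cont=3.4662 V=3.4662[hold]  S*(0)=-

price = 3.4662
boundary = - - - 67.2939
tree:
3.4662
5.8945 1.1275
9.6374 2.2940 0.0000
14.8161 4.6673 0.0000 0.0000
19.7466 9.4958 0.0000 0.0000 0.0000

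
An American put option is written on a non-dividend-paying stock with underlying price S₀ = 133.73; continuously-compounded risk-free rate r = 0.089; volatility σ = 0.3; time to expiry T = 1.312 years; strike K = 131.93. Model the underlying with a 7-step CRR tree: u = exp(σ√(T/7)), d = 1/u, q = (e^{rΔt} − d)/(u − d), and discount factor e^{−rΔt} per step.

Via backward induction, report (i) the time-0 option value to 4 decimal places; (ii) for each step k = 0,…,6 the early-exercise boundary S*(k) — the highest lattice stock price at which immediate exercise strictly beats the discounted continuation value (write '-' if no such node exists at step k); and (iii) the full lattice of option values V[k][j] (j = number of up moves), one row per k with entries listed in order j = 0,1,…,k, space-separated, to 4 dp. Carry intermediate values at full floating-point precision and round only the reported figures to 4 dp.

price = 12.1010
boundary = - - 103.1377 90.5757 103.1377 90.5757 103.1377
tree:
12.1010
18.9853 6.4311
28.7923 10.9635 2.6497
41.3543 18.1178 5.0202 0.6493
52.3863 28.7923 9.3057 1.4112 0.0000
62.0746 41.3543 16.7363 3.0671 0.0000 0.0000
70.5829 52.3863 28.7923 6.6661 0.0000 0.0000 0.0000
78.0548 62.0746 41.3543 14.4881 0.0000 0.0000 0.0000 0.0000

Δt=0.18743, u=1.13869, d=0.87820, q=0.53215, disc=e^(-rΔt)=0.98346
k=7 terminal: V=max(K-S,0) → 78.0548 62.0746 41.3543 14.4881 0.0000 0.0000 0.0000 0.0000
k=6: j=0 S=61.3471 intr=70.5829 cont=68.4004 V=70.5829[EX]; j=1 S=79.5437 intr=52.3863 cont=50.2038 V=52.3863[EX]; j=2 S=103.1377 intr=28.7923 cont=26.6098 V=28.7923[EX]; j=3 S=133.7300 intr=0.0000 cont=6.6661 V=6.6661[hold]; j=4 S=173.3965 intr=0.0000 cont=0.0000 V=0.0000[hold]; j=5 S=224.8288 intr=0.0000 cont=0.0000 V=0.0000[hold]; j=6 S=291.5167 intr=0.0000 cont=0.0000 V=0.0000[hold]  S*(6)=103.1377
k=5: j=0 S=69.8554 intr=62.0746 cont=59.8921 V=62.0746[EX]; j=1 S=90.5757 intr=41.3543 cont=39.1718 V=41.3543[EX]; j=2 S=117.4419 intr=14.4881 cont=16.7363 V=16.7363[hold]; j=3 S=152.2771 intr=0.0000 cont=3.0671 V=3.0671[hold]; j=4 S=197.4450 intr=0.0000 cont=0.0000 V=0.0000[hold]; j=5 S=256.0104 intr=0.0000 cont=0.0000 V=0.0000[hold]  S*(5)=90.5757
k=4: j=0 S=79.5437 intr=52.3863 cont=50.2038 V=52.3863[EX]; j=1 S=103.1377 intr=28.7923 cont=27.7864 V=28.7923[EX]; j=2 S=133.7300 intr=0.0000 cont=9.3057 V=9.3057[hold]; j=3 S=173.3965 intr=0.0000 cont=1.4112 V=1.4112[hold]; j=4 S=224.8288 intr=0.0000 cont=0.0000 V=0.0000[hold]  S*(4)=103.1377
k=3: j=0 S=90.5757 intr=41.3543 cont=39.1718 V=41.3543[EX]; j=1 S=117.4419 intr=14.4881 cont=18.1178 V=18.1178[hold]; j=2 S=152.2771 intr=0.0000 cont=5.0202 V=5.0202[hold]; j=3 S=197.4450 intr=0.0000 cont=0.6493 V=0.6493[hold]  S*(3)=90.5757
k=2: j=0 S=103.1377 intr=28.7923 cont=28.5094 V=28.7923[EX]; j=1 S=133.7300 intr=0.0000 cont=10.9635 V=10.9635[hold]; j=2 S=173.3965 intr=0.0000 cont=2.6497 V=2.6497[hold]  S*(2)=103.1377
k=1: j=0 S=117.4419 intr=14.4881 cont=18.9853 V=18.9853[hold]; j=1 S=152.2771 intr=0.0000 cont=6.4311 V=6.4311[hold]  S*(1)=-
k=0: j=0 S=133.7300 intr=0.0000 cont=12.1010 V=12.1010[hold]  S*(0)=-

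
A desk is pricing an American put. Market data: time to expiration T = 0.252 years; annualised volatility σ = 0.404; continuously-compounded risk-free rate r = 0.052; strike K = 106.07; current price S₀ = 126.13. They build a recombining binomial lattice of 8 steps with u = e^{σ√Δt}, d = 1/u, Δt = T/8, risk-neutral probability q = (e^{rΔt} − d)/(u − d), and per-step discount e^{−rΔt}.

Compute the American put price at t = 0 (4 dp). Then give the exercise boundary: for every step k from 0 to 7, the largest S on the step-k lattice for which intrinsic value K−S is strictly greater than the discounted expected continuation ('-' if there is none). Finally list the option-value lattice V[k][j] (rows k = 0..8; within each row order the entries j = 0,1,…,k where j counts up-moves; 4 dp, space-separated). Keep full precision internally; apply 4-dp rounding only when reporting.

price = 2.2593
boundary = - - - - - - 82.0309 88.1287
tree:
2.2593
3.6272 0.8629
5.6913 1.5209 0.1904
8.6821 2.6407 0.3766 0.0000
12.7883 4.4966 0.7447 0.0000 0.0000
18.0238 7.4575 1.4727 0.0000 0.0000 0.0000
24.0391 11.9100 2.9124 0.0000 0.0000 0.0000 0.0000
29.7150 17.9413 5.7596 0.0000 0.0000 0.0000 0.0000 0.0000
34.9982 24.0391 11.3901 0.0000 0.0000 0.0000 0.0000 0.0000 0.0000

Δt=0.03150, u=1.07434, d=0.93081, q=0.49350, disc=e^(-rΔt)=0.99836
k=8 terminal: V=max(K-S,0) → 34.9982 24.0391 11.3901 0.0000 0.0000 0.0000 0.0000 0.0000 0.0000
k=7: j=0 S=76.3550 intr=29.7150 cont=29.5414 V=29.7150[EX]; j=1 S=88.1287 intr=17.9413 cont=17.7677 V=17.9413[EX]; j=2 S=101.7180 intr=4.3520 cont=5.7596 V=5.7596[hold]; j=3 S=117.4027 intr=0.0000 cont=0.0000 V=0.0000[hold]; j=4 S=135.5060 intr=0.0000 cont=0.0000 V=0.0000[hold]; j=5 S=156.4008 intr=0.0000 cont=0.0000 V=0.0000[hold]; j=6 S=180.5175 intr=0.0000 cont=0.0000 V=0.0000[hold]; j=7 S=208.3529 intr=0.0000 cont=0.0000 V=0.0000[hold]  S*(7)=88.1287
k=6: j=0 S=82.0309 intr=24.0391 cont=23.8655 V=24.0391[EX]; j=1 S=94.6799 intr=11.3901 cont=11.9100 V=11.9100[hold]; j=2 S=109.2793 intr=0.0000 cont=2.9124 V=2.9124[hold]; j=3 S=126.1300 intr=0.0000 cont=0.0000 V=0.0000[hold]; j=4 S=145.5790 intr=0.0000 cont=0.0000 V=0.0000[hold]; j=5 S=168.0270 intr=0.0000 cont=0.0000 V=0.0000[hold]; j=6 S=193.9364 intr=0.0000 cont=0.0000 V=0.0000[hold]  S*(6)=82.0309
k=5: j=0 S=88.1287 intr=17.9413 cont=18.0238 V=18.0238[hold]; j=1 S=101.7180 intr=4.3520 cont=7.4575 V=7.4575[hold]; j=2 S=117.4027 intr=0.0000 cont=1.4727 V=1.4727[hold]; j=3 S=135.5060 intr=0.0000 cont=0.0000 V=0.0000[hold]; j=4 S=156.4008 intr=0.0000 cont=0.0000 V=0.0000[hold]; j=5 S=180.5175 intr=0.0000 cont=0.0000 V=0.0000[hold]  S*(5)=-
k=4: j=0 S=94.6799 intr=11.3901 cont=12.7883 V=12.7883[hold]; j=1 S=109.2793 intr=0.0000 cont=4.4966 V=4.4966[hold]; j=2 S=126.1300 intr=0.0000 cont=0.7447 V=0.7447[hold]; j=3 S=145.5790 intr=0.0000 cont=0.0000 V=0.0000[hold]; j=4 S=168.0270 intr=0.0000 cont=0.0000 V=0.0000[hold]  S*(4)=-
k=3: j=0 S=101.7180 intr=4.3520 cont=8.6821 V=8.6821[hold]; j=1 S=117.4027 intr=0.0000 cont=2.6407 V=2.6407[hold]; j=2 S=135.5060 intr=0.0000 cont=0.3766 V=0.3766[hold]; j=3 S=156.4008 intr=0.0000 cont=0.0000 V=0.0000[hold]  S*(3)=-
k=2: j=0 S=109.2793 intr=0.0000 cont=5.6913 V=5.6913[hold]; j=1 S=126.1300 intr=0.0000 cont=1.5209 V=1.5209[hold]; j=2 S=145.5790 intr=0.0000 cont=0.1904 V=0.1904[hold]  S*(2)=-
k=1: j=0 S=117.4027 intr=0.0000 cont=3.6272 V=3.6272[hold]; j=1 S=135.5060 intr=0.0000 cont=0.8629 V=0.8629[hold]  S*(1)=-
k=0: j=0 S=126.1300 intr=0.0000 cont=2.2593 V=2.2593[hold]  S*(0)=-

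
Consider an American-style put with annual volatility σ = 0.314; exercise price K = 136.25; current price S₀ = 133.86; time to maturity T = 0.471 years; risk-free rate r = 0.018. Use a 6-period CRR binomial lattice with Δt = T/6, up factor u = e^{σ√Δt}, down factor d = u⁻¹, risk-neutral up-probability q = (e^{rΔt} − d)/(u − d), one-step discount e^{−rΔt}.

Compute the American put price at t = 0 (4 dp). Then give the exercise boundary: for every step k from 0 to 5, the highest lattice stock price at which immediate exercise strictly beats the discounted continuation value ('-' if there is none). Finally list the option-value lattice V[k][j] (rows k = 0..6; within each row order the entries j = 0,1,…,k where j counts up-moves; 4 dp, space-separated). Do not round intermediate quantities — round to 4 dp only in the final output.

Δt=0.07850  u=1.09196  d=0.91578  q=0.48605  discount=0.99859
step 6 (expiry): payoffs max(K−S,0) = 57.2903 42.0999 23.9872 2.3900 0.0000 0.0000 0.0000
step 5: (k=5,j=0): S=86.2210, (K−S)⁺=50.0290, hold=49.8366 ⇒ V=50.0290 exercise | (k=5,j=1): S=102.8083, (K−S)⁺=33.4417, hold=33.2493 ⇒ V=33.4417 exercise | (k=5,j=2): S=122.5867, (K−S)⁺=13.6633, hold=13.4709 ⇒ V=13.6633 exercise | (k=5,j=3): S=146.1700, (K−S)⁺=0.0000, hold=1.2266 ⇒ V=1.2266 continue | (k=5,j=4): S=174.2904, (K−S)⁺=0.0000, hold=0.0000 ⇒ V=0.0000 continue | (k=5,j=5): S=207.8205, (K−S)⁺=0.0000, hold=0.0000 ⇒ V=0.0000 continue  boundary S*=122.5867
step 4: (k=4,j=0): S=94.1501, (K−S)⁺=42.0999, hold=41.9075 ⇒ V=42.0999 exercise | (k=4,j=1): S=112.2628, (K−S)⁺=23.9872, hold=23.7948 ⇒ V=23.9872 exercise | (k=4,j=2): S=133.8600, (K−S)⁺=2.3900, hold=7.6077 ⇒ V=7.6077 continue | (k=4,j=3): S=159.6121, (K−S)⁺=0.0000, hold=0.6295 ⇒ V=0.6295 continue | (k=4,j=4): S=190.3184, (K−S)⁺=0.0000, hold=0.0000 ⇒ V=0.0000 continue  boundary S*=112.2628
step 3: (k=3,j=0): S=102.8083, (K−S)⁺=33.4417, hold=33.2493 ⇒ V=33.4417 exercise | (k=3,j=1): S=122.5867, (K−S)⁺=13.6633, hold=16.0034 ⇒ V=16.0034 continue | (k=3,j=2): S=146.1700, (K−S)⁺=0.0000, hold=4.2101 ⇒ V=4.2101 continue | (k=3,j=3): S=174.2904, (K−S)⁺=0.0000, hold=0.3231 ⇒ V=0.3231 continue  boundary S*=102.8083
step 2: (k=2,j=0): S=112.2628, (K−S)⁺=23.9872, hold=24.9306 ⇒ V=24.9306 continue | (k=2,j=1): S=133.8600, (K−S)⁺=2.3900, hold=10.2568 ⇒ V=10.2568 continue | (k=2,j=2): S=159.6121, (K−S)⁺=0.0000, hold=2.3175 ⇒ V=2.3175 continue  boundary S*=-
step 1: (k=1,j=0): S=122.5867, (K−S)⁺=13.6633, hold=17.7733 ⇒ V=17.7733 continue | (k=1,j=1): S=146.1700, (K−S)⁺=0.0000, hold=6.3889 ⇒ V=6.3889 continue  boundary S*=-
step 0: (k=0,j=0): S=133.8600, (K−S)⁺=2.3900, hold=12.2227 ⇒ V=12.2227 continue  boundary S*=-

price = 12.2227
boundary = - - - 102.8083 112.2628 122.5867
tree:
12.2227
17.7733 6.3889
24.9306 10.2568 2.3175
33.4417 16.0034 4.2101 0.3231
42.0999 23.9872 7.6077 0.6295 0.0000
50.0290 33.4417 13.6633 1.2266 0.0000 0.0000
57.2903 42.0999 23.9872 2.3900 0.0000 0.0000 0.0000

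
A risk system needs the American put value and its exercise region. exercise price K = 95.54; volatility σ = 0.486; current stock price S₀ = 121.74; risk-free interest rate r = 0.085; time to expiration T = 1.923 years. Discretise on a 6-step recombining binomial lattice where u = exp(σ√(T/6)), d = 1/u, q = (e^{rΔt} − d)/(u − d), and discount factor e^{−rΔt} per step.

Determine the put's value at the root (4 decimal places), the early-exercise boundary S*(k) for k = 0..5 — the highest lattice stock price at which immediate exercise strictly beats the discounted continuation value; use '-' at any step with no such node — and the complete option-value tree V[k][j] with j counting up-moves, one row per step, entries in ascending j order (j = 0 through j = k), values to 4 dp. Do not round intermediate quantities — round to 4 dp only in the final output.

Δt=0.32050  u=1.31671  d=0.75947  q=0.48121  discount=0.97313
step 6 (expiry): payoffs max(K−S,0) = 72.1792 55.0386 25.3215 0.0000 0.0000 0.0000 0.0000
step 5: (k=5,j=0): S=30.7595, (K−S)⁺=64.7805, hold=62.2129 ⇒ V=64.7805 exercise | (k=5,j=1): S=53.3287, (K−S)⁺=42.2113, hold=39.6437 ⇒ V=42.2113 exercise | (k=5,j=2): S=92.4576, (K−S)⁺=3.0824, hold=12.7836 ⇒ V=12.7836 continue | (k=5,j=3): S=160.2965, (K−S)⁺=0.0000, hold=0.0000 ⇒ V=0.0000 continue | (k=5,j=4): S=277.9110, (K−S)⁺=0.0000, hold=0.0000 ⇒ V=0.0000 continue | (k=5,j=5): S=481.8229, (K−S)⁺=0.0000, hold=0.0000 ⇒ V=0.0000 continue  boundary S*=53.3287
step 4: (k=4,j=0): S=40.5014, (K−S)⁺=55.0386, hold=52.4710 ⇒ V=55.0386 exercise | (k=4,j=1): S=70.2185, (K−S)⁺=25.3215, hold=27.2967 ⇒ V=27.2967 continue | (k=4,j=2): S=121.7400, (K−S)⁺=0.0000, hold=6.4538 ⇒ V=6.4538 continue | (k=4,j=3): S=211.0644, (K−S)⁺=0.0000, hold=0.0000 ⇒ V=0.0000 continue | (k=4,j=4): S=365.9288, (K−S)⁺=0.0000, hold=0.0000 ⇒ V=0.0000 continue  boundary S*=40.5014
step 3: (k=3,j=0): S=53.3287, (K−S)⁺=42.2113, hold=40.5686 ⇒ V=42.2113 exercise | (k=3,j=1): S=92.4576, (K−S)⁺=3.0824, hold=16.8029 ⇒ V=16.8029 continue | (k=3,j=2): S=160.2965, (K−S)⁺=0.0000, hold=3.2582 ⇒ V=3.2582 continue | (k=3,j=3): S=277.9110, (K−S)⁺=0.0000, hold=0.0000 ⇒ V=0.0000 continue  boundary S*=53.3287
step 2: (k=2,j=0): S=70.2185, (K−S)⁺=25.3215, hold=29.1788 ⇒ V=29.1788 continue | (k=2,j=1): S=121.7400, (K−S)⁺=0.0000, hold=10.0087 ⇒ V=10.0087 continue | (k=2,j=2): S=211.0644, (K−S)⁺=0.0000, hold=1.6449 ⇒ V=1.6449 continue  boundary S*=-
step 1: (k=1,j=0): S=92.4576, (K−S)⁺=3.0824, hold=19.4178 ⇒ V=19.4178 continue | (k=1,j=1): S=160.2965, (K−S)⁺=0.0000, hold=5.8232 ⇒ V=5.8232 continue  boundary S*=-
step 0: (k=0,j=0): S=121.7400, (K−S)⁺=0.0000, hold=12.5299 ⇒ V=12.5299 continue  boundary S*=-

price = 12.5299
boundary = - - - 53.3287 40.5014 53.3287
tree:
12.5299
19.4178 5.8232
29.1788 10.0087 1.6449
42.2113 16.8029 3.2582 0.0000
55.0386 27.2967 6.4538 0.0000 0.0000
64.7805 42.2113 12.7836 0.0000 0.0000 0.0000
72.1792 55.0386 25.3215 0.0000 0.0000 0.0000 0.0000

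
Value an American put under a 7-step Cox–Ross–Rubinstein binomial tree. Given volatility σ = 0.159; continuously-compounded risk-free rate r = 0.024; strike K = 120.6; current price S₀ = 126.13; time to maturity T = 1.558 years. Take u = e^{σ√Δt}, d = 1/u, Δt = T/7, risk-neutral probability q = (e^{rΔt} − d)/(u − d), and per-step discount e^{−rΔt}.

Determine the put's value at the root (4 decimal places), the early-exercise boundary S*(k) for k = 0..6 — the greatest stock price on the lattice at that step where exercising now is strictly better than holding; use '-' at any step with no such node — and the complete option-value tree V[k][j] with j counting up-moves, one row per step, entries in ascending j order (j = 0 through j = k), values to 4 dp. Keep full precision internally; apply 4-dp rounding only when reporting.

price = 5.8624
boundary = - - - 100.7132 93.4348 100.7132 108.5585
tree:
5.8624
9.1127 2.8855
13.7241 4.8978 1.0350
19.8868 8.1070 1.9494 0.1911
27.1652 12.9861 3.6314 0.3977 0.0000
33.9175 19.8868 6.6717 0.8277 0.0000 0.0000
40.1818 27.1652 12.0415 1.7227 0.0000 0.0000 0.0000
45.9935 33.9175 19.8868 3.5851 0.0000 0.0000 0.0000 0.0000

params: Δt=0.22257 u=1.07790 d=0.92773 q=0.51692 e^(-rΔt)=0.99467
t_7 payoffs: 45.9935 33.9175 19.8868 3.5851 0.0000 0.0000 0.0000 0.0000
t_6: node(6,0) S=80.4182 payoff=40.1818 vs cont=39.5393 → 40.1818 [stop]  node(6,1) S=93.4348 payoff=27.1652 vs cont=26.5227 → 27.1652 [stop]  node(6,2) S=108.5585 payoff=12.0415 vs cont=11.3991 → 12.0415 [stop]  node(6,3) S=126.1300 payoff=0.0000 vs cont=1.7227 → 1.7227 [wait]  node(6,4) S=146.5457 payoff=0.0000 vs cont=0.0000 → 0.0000 [wait]  node(6,5) S=170.2660 payoff=0.0000 vs cont=0.0000 → 0.0000 [wait]  node(6,6) S=197.8257 payoff=0.0000 vs cont=0.0000 → 0.0000 [wait]  ⇒ S*(6)=108.5585
t_5: node(5,0) S=86.6825 payoff=33.9175 vs cont=33.2750 → 33.9175 [stop]  node(5,1) S=100.7132 payoff=19.8868 vs cont=19.2443 → 19.8868 [stop]  node(5,2) S=117.0149 payoff=3.5851 vs cont=6.6717 → 6.6717 [wait]  node(5,3) S=135.9552 payoff=0.0000 vs cont=0.8277 → 0.8277 [wait]  node(5,4) S=157.9612 payoff=0.0000 vs cont=0.0000 → 0.0000 [wait]  node(5,5) S=183.5293 payoff=0.0000 vs cont=0.0000 → 0.0000 [wait]  ⇒ S*(5)=100.7132
t_4: node(4,0) S=93.4348 payoff=27.1652 vs cont=26.5227 → 27.1652 [stop]  node(4,1) S=108.5585 payoff=12.0415 vs cont=12.9861 → 12.9861 [wait]  node(4,2) S=126.1300 payoff=0.0000 vs cont=3.6314 → 3.6314 [wait]  node(4,3) S=146.5457 payoff=0.0000 vs cont=0.3977 → 0.3977 [wait]  node(4,4) S=170.2660 payoff=0.0000 vs cont=0.0000 → 0.0000 [wait]  ⇒ S*(4)=93.4348
t_3: node(3,0) S=100.7132 payoff=19.8868 vs cont=19.7300 → 19.8868 [stop]  node(3,1) S=117.0149 payoff=3.5851 vs cont=8.1070 → 8.1070 [wait]  node(3,2) S=135.9552 payoff=0.0000 vs cont=1.9494 → 1.9494 [wait]  node(3,3) S=157.9612 payoff=0.0000 vs cont=0.1911 → 0.1911 [wait]  ⇒ S*(3)=100.7132
t_2: node(2,0) S=108.5585 payoff=12.0415 vs cont=13.7241 → 13.7241 [wait]  node(2,1) S=126.1300 payoff=0.0000 vs cont=4.8978 → 4.8978 [wait]  node(2,2) S=146.5457 payoff=0.0000 vs cont=1.0350 → 1.0350 [wait]  ⇒ S*(2)=-
t_1: node(1,0) S=117.0149 payoff=3.5851 vs cont=9.1127 → 9.1127 [wait]  node(1,1) S=135.9552 payoff=0.0000 vs cont=2.8855 → 2.8855 [wait]  ⇒ S*(1)=-
t_0: node(0,0) S=126.1300 payoff=0.0000 vs cont=5.8624 → 5.8624 [wait]  ⇒ S*(0)=-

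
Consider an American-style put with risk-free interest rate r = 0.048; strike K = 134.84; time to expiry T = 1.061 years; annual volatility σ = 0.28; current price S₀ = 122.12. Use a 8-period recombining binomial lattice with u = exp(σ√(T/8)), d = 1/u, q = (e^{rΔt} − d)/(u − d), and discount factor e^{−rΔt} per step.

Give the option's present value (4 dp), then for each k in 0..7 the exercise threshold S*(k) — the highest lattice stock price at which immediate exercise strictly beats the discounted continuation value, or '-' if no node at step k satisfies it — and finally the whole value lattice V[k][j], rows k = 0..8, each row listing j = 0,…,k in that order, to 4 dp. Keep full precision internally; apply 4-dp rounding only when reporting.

price = 19.1452
boundary = - - 99.5903 89.9357 99.5903 89.9357 99.5903 110.2813
tree:
19.1452
26.4022 12.2961
35.2497 18.0906 6.7896
44.9043 25.7425 10.8423 2.9153
53.6229 35.2497 16.7780 5.1795 0.7397
61.4963 44.9043 24.9491 9.0057 1.5064 0.0000
68.6065 53.6229 35.2497 15.1995 3.0675 0.0000 0.0000
75.0274 61.4963 44.9043 24.5587 6.2465 0.0000 0.0000 0.0000
80.8258 68.6065 53.6229 35.2497 12.7200 0.0000 0.0000 0.0000 0.0000

Δt=0.13262  u=1.10735  d=0.90306  q=0.50579  discount=0.99365
step 8 (expiry): payoffs max(K−S,0) = 80.8258 68.6065 53.6229 35.2497 12.7200 0.0000 0.0000 0.0000 0.0000
step 7: (k=7,j=0): S=59.8126, (K−S)⁺=75.0274, hold=74.1717 ⇒ V=75.0274 exercise | (k=7,j=1): S=73.3437, (K−S)⁺=61.4963, hold=60.6407 ⇒ V=61.4963 exercise | (k=7,j=2): S=89.9357, (K−S)⁺=44.9043, hold=44.0486 ⇒ V=44.9043 exercise | (k=7,j=3): S=110.2813, (K−S)⁺=24.5587, hold=23.7030 ⇒ V=24.5587 exercise | (k=7,j=4): S=135.2296, (K−S)⁺=0.0000, hold=6.2465 ⇒ V=6.2465 continue | (k=7,j=5): S=165.8217, (K−S)⁺=0.0000, hold=0.0000 ⇒ V=0.0000 continue | (k=7,j=6): S=203.3345, (K−S)⁺=0.0000, hold=0.0000 ⇒ V=0.0000 continue | (k=7,j=7): S=249.3335, (K−S)⁺=0.0000, hold=0.0000 ⇒ V=0.0000 continue  boundary S*=110.2813
step 6: (k=6,j=0): S=66.2335, (K−S)⁺=68.6065, hold=67.7508 ⇒ V=68.6065 exercise | (k=6,j=1): S=81.2171, (K−S)⁺=53.6229, hold=52.7672 ⇒ V=53.6229 exercise | (k=6,j=2): S=99.5903, (K−S)⁺=35.2497, hold=34.3940 ⇒ V=35.2497 exercise | (k=6,j=3): S=122.1200, (K−S)⁺=12.7200, hold=15.1995 ⇒ V=15.1995 continue | (k=6,j=4): S=149.7464, (K−S)⁺=0.0000, hold=3.0675 ⇒ V=3.0675 continue | (k=6,j=5): S=183.6226, (K−S)⁺=0.0000, hold=0.0000 ⇒ V=0.0000 continue | (k=6,j=6): S=225.1624, (K−S)⁺=0.0000, hold=0.0000 ⇒ V=0.0000 continue  boundary S*=99.5903
step 5: (k=5,j=0): S=73.3437, (K−S)⁺=61.4963, hold=60.6407 ⇒ V=61.4963 exercise | (k=5,j=1): S=89.9357, (K−S)⁺=44.9043, hold=44.0486 ⇒ V=44.9043 exercise | (k=5,j=2): S=110.2813, (K−S)⁺=24.5587, hold=24.9491 ⇒ V=24.9491 continue | (k=5,j=3): S=135.2296, (K−S)⁺=0.0000, hold=9.0057 ⇒ V=9.0057 continue | (k=5,j=4): S=165.8217, (K−S)⁺=0.0000, hold=1.5064 ⇒ V=1.5064 continue | (k=5,j=5): S=203.3345, (K−S)⁺=0.0000, hold=0.0000 ⇒ V=0.0000 continue  boundary S*=89.9357
step 4: (k=4,j=0): S=81.2171, (K−S)⁺=53.6229, hold=52.7672 ⇒ V=53.6229 exercise | (k=4,j=1): S=99.5903, (K−S)⁺=35.2497, hold=34.5903 ⇒ V=35.2497 exercise | (k=4,j=2): S=122.1200, (K−S)⁺=12.7200, hold=16.7780 ⇒ V=16.7780 continue | (k=4,j=3): S=149.7464, (K−S)⁺=0.0000, hold=5.1795 ⇒ V=5.1795 continue | (k=4,j=4): S=183.6226, (K−S)⁺=0.0000, hold=0.7397 ⇒ V=0.7397 continue  boundary S*=99.5903
step 3: (k=3,j=0): S=89.9357, (K−S)⁺=44.9043, hold=44.0486 ⇒ V=44.9043 exercise | (k=3,j=1): S=110.2813, (K−S)⁺=24.5587, hold=25.7425 ⇒ V=25.7425 continue | (k=3,j=2): S=135.2296, (K−S)⁺=0.0000, hold=10.8423 ⇒ V=10.8423 continue | (k=3,j=3): S=165.8217, (K−S)⁺=0.0000, hold=2.9153 ⇒ V=2.9153 continue  boundary S*=89.9357
step 2: (k=2,j=0): S=99.5903, (K−S)⁺=35.2497, hold=34.9890 ⇒ V=35.2497 exercise | (k=2,j=1): S=122.1200, (K−S)⁺=12.7200, hold=18.0906 ⇒ V=18.0906 continue | (k=2,j=2): S=149.7464, (K−S)⁺=0.0000, hold=6.7896 ⇒ V=6.7896 continue  boundary S*=99.5903
step 1: (k=1,j=0): S=110.2813, (K−S)⁺=24.5587, hold=26.4022 ⇒ V=26.4022 continue | (k=1,j=1): S=135.2296, (K−S)⁺=0.0000, hold=12.2961 ⇒ V=12.2961 continue  boundary S*=-
step 0: (k=0,j=0): S=122.1200, (K−S)⁺=12.7200, hold=19.1452 ⇒ V=19.1452 continue  boundary S*=-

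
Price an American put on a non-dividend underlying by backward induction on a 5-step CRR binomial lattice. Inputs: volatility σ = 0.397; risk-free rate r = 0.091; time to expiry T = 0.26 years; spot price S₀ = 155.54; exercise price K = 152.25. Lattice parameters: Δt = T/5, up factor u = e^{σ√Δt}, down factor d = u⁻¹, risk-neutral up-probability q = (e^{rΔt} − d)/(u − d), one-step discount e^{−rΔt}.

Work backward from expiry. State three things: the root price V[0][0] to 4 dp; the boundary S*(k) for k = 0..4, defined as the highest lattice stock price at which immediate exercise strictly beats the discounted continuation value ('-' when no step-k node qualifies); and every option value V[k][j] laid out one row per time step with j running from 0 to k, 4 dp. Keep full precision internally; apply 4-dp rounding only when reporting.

price = 9.9906
boundary = - - - 118.5474 129.7803
tree:
9.9906
15.5985 4.5557
23.4795 7.9753 1.2272
33.7026 13.6216 2.4836 0.0000
43.9632 22.4697 5.0263 0.0000 0.0000
53.3358 33.7026 10.1725 0.0000 0.0000 0.0000

params: Δt=0.05200 u=1.09475 d=0.91345 q=0.50354 e^(-rΔt)=0.99528
t_5 payoffs: 53.3358 33.7026 10.1725 0.0000 0.0000 0.0000
t_4: node(4,0) S=108.2868 payoff=43.9632 vs cont=43.2445 → 43.9632 [stop]  node(4,1) S=129.7803 payoff=22.4697 vs cont=21.7509 → 22.4697 [stop]  node(4,2) S=155.5400 payoff=0.0000 vs cont=5.0263 → 5.0263 [wait]  node(4,3) S=186.4127 payoff=0.0000 vs cont=0.0000 → 0.0000 [wait]  node(4,4) S=223.4131 payoff=0.0000 vs cont=0.0000 → 0.0000 [wait]  ⇒ S*(4)=129.7803
t_3: node(3,0) S=118.5474 payoff=33.7026 vs cont=32.9838 → 33.7026 [stop]  node(3,1) S=142.0775 payoff=10.1725 vs cont=13.6216 → 13.6216 [wait]  node(3,2) S=170.2781 payoff=0.0000 vs cont=2.4836 → 2.4836 [wait]  node(3,3) S=204.0761 payoff=0.0000 vs cont=0.0000 → 0.0000 [wait]  ⇒ S*(3)=118.5474
t_2: node(2,0) S=129.7803 payoff=22.4697 vs cont=23.4795 → 23.4795 [wait]  node(2,1) S=155.5400 payoff=0.0000 vs cont=7.9753 → 7.9753 [wait]  node(2,2) S=186.4127 payoff=0.0000 vs cont=1.2272 → 1.2272 [wait]  ⇒ S*(2)=-
t_1: node(1,0) S=142.0775 payoff=10.1725 vs cont=15.5985 → 15.5985 [wait]  node(1,1) S=170.2781 payoff=0.0000 vs cont=4.5557 → 4.5557 [wait]  ⇒ S*(1)=-
t_0: node(0,0) S=155.5400 payoff=0.0000 vs cont=9.9906 → 9.9906 [wait]  ⇒ S*(0)=-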